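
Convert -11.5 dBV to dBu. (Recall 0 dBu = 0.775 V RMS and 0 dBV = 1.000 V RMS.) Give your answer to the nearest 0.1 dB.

The offset between the scales is 20·log₁₀(0.775/1.000) = −2.214 dB.
So dBu = -11.5 + 2.214 = -9.3 dBu.

-9.3 dBu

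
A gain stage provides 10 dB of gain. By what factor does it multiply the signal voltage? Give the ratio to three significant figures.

3.16

Voltage ratio = 10^(dB/20).
10^(10/20) = 10^(0.5000) = 3.16.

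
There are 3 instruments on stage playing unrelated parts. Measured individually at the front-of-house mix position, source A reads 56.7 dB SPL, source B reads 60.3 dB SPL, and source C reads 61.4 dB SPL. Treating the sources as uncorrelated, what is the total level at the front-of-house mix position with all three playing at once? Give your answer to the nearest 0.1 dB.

Add the sources as powers (linear), then convert back to dB:
L_total = 10·log₁₀(10^(56.7/10) + 10^(60.3/10) + 10^(61.4/10)) = 10·log₁₀(2920000) = 64.7 dB SPL.

64.7 dB SPL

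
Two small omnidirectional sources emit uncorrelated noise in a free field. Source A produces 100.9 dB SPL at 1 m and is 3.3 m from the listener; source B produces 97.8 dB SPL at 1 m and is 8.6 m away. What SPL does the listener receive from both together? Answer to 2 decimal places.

At the listener: L_A = 100.9 − 20·log₁₀(3.3) = 90.530 dB; L_B = 97.8 − 20·log₁₀(8.6) = 79.110 dB.
Combined: 10·log₁₀(10^(90.530/10)+10^(79.110/10)) = 90.83 dB SPL.

90.83 dB SPL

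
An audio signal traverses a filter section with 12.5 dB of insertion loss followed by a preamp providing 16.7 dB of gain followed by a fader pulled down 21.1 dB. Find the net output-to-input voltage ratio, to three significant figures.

0.143

Net gain = (−12.5) + 16.7 + (−21.1) = -16.9 dB.
Voltage ratio = 10^(-16.9/20) = 0.143.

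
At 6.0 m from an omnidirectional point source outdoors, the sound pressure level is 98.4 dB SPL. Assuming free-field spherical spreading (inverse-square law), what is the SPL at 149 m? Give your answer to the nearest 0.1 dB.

Free-field point source: level drops by 20·log₁₀ of the distance ratio.
ΔL = −20·log₁₀(149/6.0) = -27.90 dB, so L₂ = 98.4 + (-27.90) = 70.5 dB SPL.

70.5 dB SPL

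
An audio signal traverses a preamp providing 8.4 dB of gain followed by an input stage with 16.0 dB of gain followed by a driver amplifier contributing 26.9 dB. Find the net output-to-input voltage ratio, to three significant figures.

Net gain = 8.4 + 16.0 + 26.9 = 51.3 dB.
Voltage ratio = 10^(51.3/20) = 367.

367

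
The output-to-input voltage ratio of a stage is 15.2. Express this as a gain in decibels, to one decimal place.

Voltage ratio → dB uses the 20·log₁₀ form:
20·log₁₀(15.2) = 23.6 dB.

23.6 dB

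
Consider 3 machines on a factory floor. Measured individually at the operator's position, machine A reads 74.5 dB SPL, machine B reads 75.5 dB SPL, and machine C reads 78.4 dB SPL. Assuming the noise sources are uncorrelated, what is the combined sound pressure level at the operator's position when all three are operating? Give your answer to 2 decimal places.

81.23 dB SPL

Uncorrelated sources add in intensity (power), not in dB.
L_total = 10·log₁₀(10^(74.5/10) + 10^(75.5/10) + 10^(78.4/10)) = 10·log₁₀(132800000) = 81.23 dB SPL.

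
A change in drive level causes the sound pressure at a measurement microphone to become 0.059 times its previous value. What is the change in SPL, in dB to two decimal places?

SPL change from a pressure ratio uses the 20·log₁₀ form:
20·log₁₀(0.059) = -24.58 dB.

-24.58 dB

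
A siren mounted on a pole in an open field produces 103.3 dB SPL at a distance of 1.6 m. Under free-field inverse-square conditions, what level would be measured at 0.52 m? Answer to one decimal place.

Inverse-square spreading gives ΔL = −20·log₁₀(d₂/d₁).
ΔL = −20·log₁₀(0.52/1.6) = 9.76 dB, so L₂ = 103.3 + (9.76) = 113.1 dB SPL.

113.1 dB SPL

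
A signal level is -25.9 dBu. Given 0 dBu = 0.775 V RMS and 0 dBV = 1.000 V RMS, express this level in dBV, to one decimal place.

-28.1 dBV

The offset between the scales is 20·log₁₀(0.775/1.000) = −2.214 dB.
So dBV = -25.9 − 2.214 = -28.1 dBV.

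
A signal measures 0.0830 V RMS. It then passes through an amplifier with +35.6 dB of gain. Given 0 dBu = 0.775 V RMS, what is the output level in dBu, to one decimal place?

Input level: 20·log₁₀(0.0830/0.775) = -19.40 dBu.
Output: -19.40 + 35.6 = +16.2 dBu.

+16.2 dBu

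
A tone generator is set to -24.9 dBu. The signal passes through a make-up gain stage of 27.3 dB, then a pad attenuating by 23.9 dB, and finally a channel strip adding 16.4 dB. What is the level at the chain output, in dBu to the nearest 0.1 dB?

In dB, series stages simply add:
-24.9 + 27.3 − 23.9 + 16.4 = -5.1 dBu.

-5.1 dBu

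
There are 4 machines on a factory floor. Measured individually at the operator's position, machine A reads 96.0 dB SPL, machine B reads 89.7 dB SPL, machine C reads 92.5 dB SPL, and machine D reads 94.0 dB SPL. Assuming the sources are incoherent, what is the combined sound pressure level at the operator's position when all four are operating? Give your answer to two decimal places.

Add the sources as powers (linear), then convert back to dB:
L_total = 10·log₁₀(10^(96.0/10) + 10^(89.7/10) + 10^(92.5/10) + 10^(94.0/10)) = 10·log₁₀(9204000000) = 99.64 dB SPL.

99.64 dB SPL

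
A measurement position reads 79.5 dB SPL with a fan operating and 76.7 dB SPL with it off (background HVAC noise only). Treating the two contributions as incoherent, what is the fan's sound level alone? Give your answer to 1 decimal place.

76.3 dB SPL

Background correction is a power subtraction:
L_src = 10·log₁₀(10^(79.5/10) − 10^(76.7/10)) = 10·log₁₀(42350000) = 76.3 dB SPL.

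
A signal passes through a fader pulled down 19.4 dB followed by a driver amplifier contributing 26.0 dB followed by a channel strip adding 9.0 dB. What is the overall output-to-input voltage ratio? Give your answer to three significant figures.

Net gain = (−19.4) + 26.0 + 9.0 = 15.6 dB.
Voltage ratio = 10^(15.6/20) = 6.03.

6.03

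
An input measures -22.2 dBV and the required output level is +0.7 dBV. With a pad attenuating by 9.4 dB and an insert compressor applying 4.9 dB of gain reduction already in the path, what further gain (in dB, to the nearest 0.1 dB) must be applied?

The required make-up gain is the shortfall in the dB sum.
G = +0.7 − (-22.2) + 9.4 + 4.9 = 37.2 dB.

37.2 dB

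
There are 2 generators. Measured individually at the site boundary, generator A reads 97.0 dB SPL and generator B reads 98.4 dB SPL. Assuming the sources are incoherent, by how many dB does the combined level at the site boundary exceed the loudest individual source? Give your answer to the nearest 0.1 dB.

2.4 dB

Uncorrelated sources add in intensity (power), not in dB.
L_total = 10·log₁₀(10^(97.0/10) + 10^(98.4/10)) = 100.77 dB SPL.
Excess over the loudest (98.4 dB): 100.77 − 98.4 = 2.4 dB.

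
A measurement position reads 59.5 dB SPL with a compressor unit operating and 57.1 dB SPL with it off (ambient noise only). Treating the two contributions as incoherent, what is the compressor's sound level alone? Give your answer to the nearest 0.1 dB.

Background correction is a power subtraction:
L_src = 10·log₁₀(10^(59.5/10) − 10^(57.1/10)) = 10·log₁₀(378400) = 55.8 dB SPL.

55.8 dB SPL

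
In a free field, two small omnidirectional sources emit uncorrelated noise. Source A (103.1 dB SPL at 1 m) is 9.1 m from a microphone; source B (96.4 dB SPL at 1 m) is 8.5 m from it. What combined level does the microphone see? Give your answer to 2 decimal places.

At the listener: L_A = 103.1 − 20·log₁₀(9.1) = 83.919 dB; L_B = 96.4 − 20·log₁₀(8.5) = 77.812 dB.
Combined: 10·log₁₀(10^(83.919/10)+10^(77.812/10)) = 84.87 dB SPL.

84.87 dB SPL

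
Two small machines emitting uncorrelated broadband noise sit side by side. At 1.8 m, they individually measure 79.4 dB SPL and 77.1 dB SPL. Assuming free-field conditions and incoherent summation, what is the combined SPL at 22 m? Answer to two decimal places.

59.67 dB SPL

Combined at 1.8 m: 10·log₁₀(10^(79.4/10)+10^(77.1/10)) = 81.411 dB SPL.
Then apply −20·log₁₀(22/1.8) = -21.743 dB → 59.67 dB SPL.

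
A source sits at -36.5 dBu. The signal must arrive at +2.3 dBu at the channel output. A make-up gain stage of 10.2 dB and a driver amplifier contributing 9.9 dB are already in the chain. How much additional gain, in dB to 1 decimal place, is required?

18.7 dB

The required make-up gain is the shortfall in the dB sum.
G = +2.3 − (-36.5) − 10.2 − 9.9 = 18.7 dB.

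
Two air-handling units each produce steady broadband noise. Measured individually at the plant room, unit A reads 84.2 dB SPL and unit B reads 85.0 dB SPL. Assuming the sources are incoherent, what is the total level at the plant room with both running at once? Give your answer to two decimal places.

Incoherent sources sum as intensities:
L_total = 10·log₁₀(10^(84.2/10) + 10^(85.0/10)) = 10·log₁₀(579300000) = 87.63 dB SPL.

87.63 dB SPL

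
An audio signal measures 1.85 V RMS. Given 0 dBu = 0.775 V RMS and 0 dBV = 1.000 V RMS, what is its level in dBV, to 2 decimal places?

+5.34 dBV

dBV = 20·log₁₀(V / 1.000 V).
20·log₁₀(1.85/1.000) = +5.34 dBV.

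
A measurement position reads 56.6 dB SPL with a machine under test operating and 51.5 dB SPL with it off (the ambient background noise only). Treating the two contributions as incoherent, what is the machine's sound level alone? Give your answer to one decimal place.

Background correction is a power subtraction:
L_src = 10·log₁₀(10^(56.6/10) − 10^(51.5/10)) = 10·log₁₀(315800) = 55.0 dB SPL.

55.0 dB SPL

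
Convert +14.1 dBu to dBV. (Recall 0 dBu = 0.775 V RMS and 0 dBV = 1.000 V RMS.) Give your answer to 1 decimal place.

The offset between the scales is 20·log₁₀(0.775/1.000) = −2.214 dB.
So dBV = +14.1 − 2.214 = +11.9 dBV.

+11.9 dBV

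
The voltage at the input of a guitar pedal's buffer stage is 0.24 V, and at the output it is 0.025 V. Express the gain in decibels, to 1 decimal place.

-19.6 dB

Voltage ratio → dB uses the 20·log₁₀ form:
20·log₁₀(0.025/0.24) = 20·log₁₀(0.1042) = -19.6 dB.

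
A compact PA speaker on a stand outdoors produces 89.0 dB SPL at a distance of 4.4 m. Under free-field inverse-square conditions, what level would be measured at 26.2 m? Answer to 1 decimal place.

Free-field point source: level drops by 20·log₁₀ of the distance ratio.
ΔL = −20·log₁₀(26.2/4.4) = -15.50 dB, so L₂ = 89.0 + (-15.50) = 73.5 dB SPL.

73.5 dB SPL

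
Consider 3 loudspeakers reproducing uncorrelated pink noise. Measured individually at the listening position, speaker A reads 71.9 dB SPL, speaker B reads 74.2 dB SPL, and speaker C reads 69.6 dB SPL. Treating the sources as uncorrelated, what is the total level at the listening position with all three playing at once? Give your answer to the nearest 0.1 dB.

Incoherent sources sum as intensities:
L_total = 10·log₁₀(10^(71.9/10) + 10^(74.2/10) + 10^(69.6/10)) = 10·log₁₀(50910000) = 77.1 dB SPL.

77.1 dB SPL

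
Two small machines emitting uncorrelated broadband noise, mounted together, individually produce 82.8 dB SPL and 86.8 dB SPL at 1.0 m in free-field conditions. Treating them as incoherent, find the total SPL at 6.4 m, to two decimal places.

72.13 dB SPL

Combined at 1.0 m: 10·log₁₀(10^(82.8/10)+10^(86.8/10)) = 88.255 dB SPL.
Then apply −20·log₁₀(6.4/1.0) = -16.124 dB → 72.13 dB SPL.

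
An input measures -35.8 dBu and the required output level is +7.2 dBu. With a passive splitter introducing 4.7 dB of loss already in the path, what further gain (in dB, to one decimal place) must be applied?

The required make-up gain is the shortfall in the dB sum.
G = +7.2 − (-35.8) + 4.7 = 47.7 dB.

47.7 dB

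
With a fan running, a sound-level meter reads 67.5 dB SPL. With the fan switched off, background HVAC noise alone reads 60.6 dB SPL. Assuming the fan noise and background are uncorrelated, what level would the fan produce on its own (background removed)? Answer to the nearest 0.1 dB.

66.5 dB SPL

Subtract intensities: L_src = 10·log₁₀(10^(L_total/10) − 10^(L_bg/10)).
L_src = 10·log₁₀(10^(67.5/10) − 10^(60.6/10)) = 10·log₁₀(4475000) = 66.5 dB SPL.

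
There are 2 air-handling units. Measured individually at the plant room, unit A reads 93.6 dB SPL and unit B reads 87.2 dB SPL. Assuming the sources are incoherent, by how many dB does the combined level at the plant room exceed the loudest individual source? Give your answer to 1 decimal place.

Incoherent sources sum as intensities:
L_total = 10·log₁₀(10^(93.6/10) + 10^(87.2/10)) = 94.50 dB SPL.
Excess over the loudest (93.6 dB): 94.50 − 93.6 = 0.9 dB.

0.9 dB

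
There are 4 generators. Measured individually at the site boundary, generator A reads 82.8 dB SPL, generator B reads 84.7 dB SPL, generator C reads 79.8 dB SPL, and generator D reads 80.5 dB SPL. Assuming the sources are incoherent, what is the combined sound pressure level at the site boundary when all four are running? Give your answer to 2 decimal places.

88.41 dB SPL

Incoherent sources sum as intensities:
L_total = 10·log₁₀(10^(82.8/10) + 10^(84.7/10) + 10^(79.8/10) + 10^(80.5/10)) = 10·log₁₀(693400000) = 88.41 dB SPL.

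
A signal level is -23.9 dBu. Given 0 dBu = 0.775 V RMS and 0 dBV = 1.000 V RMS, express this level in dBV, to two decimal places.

The offset between the scales is 20·log₁₀(0.775/1.000) = −2.214 dB.
So dBV = -23.9 − 2.214 = -26.11 dBV.

-26.11 dBV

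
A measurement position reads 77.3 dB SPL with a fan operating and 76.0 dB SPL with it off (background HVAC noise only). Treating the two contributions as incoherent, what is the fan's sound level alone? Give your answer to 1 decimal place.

Subtract intensities: L_src = 10·log₁₀(10^(L_total/10) − 10^(L_bg/10)).
L_src = 10·log₁₀(10^(77.3/10) − 10^(76.0/10)) = 10·log₁₀(13890000) = 71.4 dB SPL.

71.4 dB SPL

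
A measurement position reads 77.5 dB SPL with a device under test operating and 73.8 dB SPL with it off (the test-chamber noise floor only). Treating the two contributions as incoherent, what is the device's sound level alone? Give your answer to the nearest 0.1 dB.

Remove the background by subtracting linear intensities:
L_src = 10·log₁₀(10^(77.5/10) − 10^(73.8/10)) = 10·log₁₀(32250000) = 75.1 dB SPL.

75.1 dB SPL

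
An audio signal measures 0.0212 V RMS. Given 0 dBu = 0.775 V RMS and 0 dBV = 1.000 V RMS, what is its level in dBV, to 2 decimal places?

-33.47 dBV

dBV = 20·log₁₀(V / 1.000 V).
20·log₁₀(0.0212/1.000) = -33.47 dBV.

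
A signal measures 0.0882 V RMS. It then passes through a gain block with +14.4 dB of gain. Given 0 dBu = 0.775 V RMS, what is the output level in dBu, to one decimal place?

-4.5 dBu

Input level: 20·log₁₀(0.0882/0.775) = -18.88 dBu.
Output: -18.88 + 14.4 = -4.5 dBu.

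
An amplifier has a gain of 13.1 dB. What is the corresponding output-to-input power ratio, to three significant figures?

Power ratio = 10^(dB/10).
10^(13.1/10) = 10^(1.310) = 20.4.

20.4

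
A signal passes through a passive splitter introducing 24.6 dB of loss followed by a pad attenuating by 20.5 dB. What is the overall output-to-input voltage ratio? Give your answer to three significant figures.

Net gain = (−24.6) + (−20.5) = -45.1 dB.
Voltage ratio = 10^(-45.1/20) = 0.00556.

0.00556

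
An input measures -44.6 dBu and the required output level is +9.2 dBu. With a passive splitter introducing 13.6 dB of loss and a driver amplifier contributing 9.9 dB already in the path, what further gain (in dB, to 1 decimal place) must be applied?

The required make-up gain is the shortfall in the dB sum.
G = +9.2 − (-44.6) + 13.6 − 9.9 = 57.5 dB.

57.5 dB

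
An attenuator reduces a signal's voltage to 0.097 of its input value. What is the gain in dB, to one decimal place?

-20.3 dB

For a voltage ratio, dB = 20·log₁₀(V₂/V₁).
20·log₁₀(0.097) = -20.3 dB.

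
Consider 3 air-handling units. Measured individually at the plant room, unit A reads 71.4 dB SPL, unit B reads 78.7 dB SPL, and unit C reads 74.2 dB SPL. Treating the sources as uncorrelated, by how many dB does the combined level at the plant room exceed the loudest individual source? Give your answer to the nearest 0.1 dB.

Incoherent sources sum as intensities:
L_total = 10·log₁₀(10^(71.4/10) + 10^(78.7/10) + 10^(74.2/10)) = 80.58 dB SPL.
Excess over the loudest (78.7 dB): 80.58 − 78.7 = 1.9 dB.

1.9 dB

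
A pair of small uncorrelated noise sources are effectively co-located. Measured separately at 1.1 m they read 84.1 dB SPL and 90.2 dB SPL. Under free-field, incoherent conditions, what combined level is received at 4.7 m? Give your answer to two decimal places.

Combined at 1.1 m: 10·log₁₀(10^(84.1/10)+10^(90.2/10)) = 91.153 dB SPL.
Then apply −20·log₁₀(4.7/1.1) = -12.614 dB → 78.54 dB SPL.

78.54 dB SPL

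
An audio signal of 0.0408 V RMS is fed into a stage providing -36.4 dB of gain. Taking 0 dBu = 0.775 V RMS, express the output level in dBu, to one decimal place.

Input level: 20·log₁₀(0.0408/0.775) = -25.57 dBu.
Output: -25.57 − 36.4 = -62.0 dBu.

-62.0 dBu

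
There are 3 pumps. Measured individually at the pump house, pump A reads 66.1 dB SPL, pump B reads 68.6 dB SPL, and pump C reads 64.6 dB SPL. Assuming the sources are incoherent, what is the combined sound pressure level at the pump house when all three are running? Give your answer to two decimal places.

Add the sources as powers (linear), then convert back to dB:
L_total = 10·log₁₀(10^(66.1/10) + 10^(68.6/10) + 10^(64.6/10)) = 10·log₁₀(14200000) = 71.52 dB SPL.

71.52 dB SPL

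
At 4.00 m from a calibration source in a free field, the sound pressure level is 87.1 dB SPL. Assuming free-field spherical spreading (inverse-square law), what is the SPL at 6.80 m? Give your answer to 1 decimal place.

Free-field point source: level drops by 20·log₁₀ of the distance ratio.
ΔL = −20·log₁₀(6.80/4.00) = -4.61 dB, so L₂ = 87.1 + (-4.61) = 82.5 dB SPL.

82.5 dB SPL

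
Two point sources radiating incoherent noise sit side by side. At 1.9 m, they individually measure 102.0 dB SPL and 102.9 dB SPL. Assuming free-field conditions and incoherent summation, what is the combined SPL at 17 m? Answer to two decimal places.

Combined at 1.9 m: 10·log₁₀(10^(102.0/10)+10^(102.9/10)) = 105.484 dB SPL.
Then apply −20·log₁₀(17/1.9) = -19.034 dB → 86.45 dB SPL.

86.45 dB SPL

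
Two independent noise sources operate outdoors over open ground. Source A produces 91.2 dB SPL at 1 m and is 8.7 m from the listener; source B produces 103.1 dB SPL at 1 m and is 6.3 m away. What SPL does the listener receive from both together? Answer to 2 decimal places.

At the listener: L_A = 91.2 − 20·log₁₀(8.7) = 72.410 dB; L_B = 103.1 − 20·log₁₀(6.3) = 87.113 dB.
Combined: 10·log₁₀(10^(72.410/10)+10^(87.113/10)) = 87.26 dB SPL.

87.26 dB SPL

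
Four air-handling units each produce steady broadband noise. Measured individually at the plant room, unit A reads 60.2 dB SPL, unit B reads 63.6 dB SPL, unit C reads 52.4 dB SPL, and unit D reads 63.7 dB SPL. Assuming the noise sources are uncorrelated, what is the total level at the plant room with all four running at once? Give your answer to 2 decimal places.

67.68 dB SPL

Add the sources as powers (linear), then convert back to dB:
L_total = 10·log₁₀(10^(60.2/10) + 10^(63.6/10) + 10^(52.4/10) + 10^(63.7/10)) = 10·log₁₀(5856000) = 67.68 dB SPL.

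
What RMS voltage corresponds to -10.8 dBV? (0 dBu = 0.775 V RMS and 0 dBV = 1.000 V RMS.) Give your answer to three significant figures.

V = 1.000 V × 10^(-10.8/20).
= 1.000 × 0.2884 = 0.288 V.

0.288 V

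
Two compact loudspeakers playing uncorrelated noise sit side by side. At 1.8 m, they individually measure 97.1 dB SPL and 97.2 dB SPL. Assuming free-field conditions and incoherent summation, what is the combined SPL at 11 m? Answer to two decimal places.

Combined at 1.8 m: 10·log₁₀(10^(97.1/10)+10^(97.2/10)) = 100.161 dB SPL.
Then apply −20·log₁₀(11/1.8) = -15.722 dB → 84.44 dB SPL.

84.44 dB SPL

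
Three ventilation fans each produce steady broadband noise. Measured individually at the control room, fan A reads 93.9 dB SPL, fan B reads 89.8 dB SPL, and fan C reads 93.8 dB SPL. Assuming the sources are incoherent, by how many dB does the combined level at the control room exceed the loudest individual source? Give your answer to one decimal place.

3.7 dB

Add the sources as powers (linear), then convert back to dB:
L_total = 10·log₁₀(10^(93.9/10) + 10^(89.8/10) + 10^(93.8/10)) = 97.64 dB SPL.
Excess over the loudest (93.9 dB): 97.64 − 93.9 = 3.7 dB.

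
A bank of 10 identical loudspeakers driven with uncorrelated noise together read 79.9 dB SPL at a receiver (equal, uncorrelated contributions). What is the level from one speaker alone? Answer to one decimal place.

69.9 dB SPL

10 equal incoherent sources add 10·log₁₀(10) = 10.00 dB over one source.
L_one = 79.9 − 10.00 = 69.9 dB SPL.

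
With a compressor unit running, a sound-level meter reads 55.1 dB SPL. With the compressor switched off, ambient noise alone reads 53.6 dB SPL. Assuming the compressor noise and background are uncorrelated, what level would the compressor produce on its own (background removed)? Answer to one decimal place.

49.8 dB SPL

Background correction is a power subtraction:
L_src = 10·log₁₀(10^(55.1/10) − 10^(53.6/10)) = 10·log₁₀(94510) = 49.8 dB SPL.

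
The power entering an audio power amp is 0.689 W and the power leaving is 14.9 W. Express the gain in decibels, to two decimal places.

For a power ratio, dB = 10·log₁₀(P₂/P₁).
10·log₁₀(14.9/0.689) = 10·log₁₀(21.63) = 13.35 dB.

13.35 dB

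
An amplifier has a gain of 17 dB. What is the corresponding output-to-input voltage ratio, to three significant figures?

7.08

Voltage ratio = 10^(dB/20).
10^(17/20) = 10^(0.8500) = 7.08.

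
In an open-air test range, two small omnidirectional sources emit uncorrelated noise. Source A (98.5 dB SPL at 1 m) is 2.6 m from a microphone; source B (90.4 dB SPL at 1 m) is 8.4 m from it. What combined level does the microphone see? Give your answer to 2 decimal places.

90.26 dB SPL

At the listener: L_A = 98.5 − 20·log₁₀(2.6) = 90.201 dB; L_B = 90.4 − 20·log₁₀(8.4) = 71.914 dB.
Combined: 10·log₁₀(10^(90.201/10)+10^(71.914/10)) = 90.26 dB SPL.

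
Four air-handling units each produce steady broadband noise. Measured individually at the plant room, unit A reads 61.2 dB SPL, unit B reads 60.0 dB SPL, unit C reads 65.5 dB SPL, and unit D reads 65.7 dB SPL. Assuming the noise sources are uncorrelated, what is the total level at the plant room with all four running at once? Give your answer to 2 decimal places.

69.81 dB SPL

Uncorrelated sources add in intensity (power), not in dB.
L_total = 10·log₁₀(10^(61.2/10) + 10^(60.0/10) + 10^(65.5/10) + 10^(65.7/10)) = 10·log₁₀(9582000) = 69.81 dB SPL.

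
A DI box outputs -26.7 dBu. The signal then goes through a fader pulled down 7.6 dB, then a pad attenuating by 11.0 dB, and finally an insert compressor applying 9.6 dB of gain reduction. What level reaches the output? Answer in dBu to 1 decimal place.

Gain stages sum in dB:
-26.7 − 7.6 − 11.0 − 9.6 = -54.9 dBu.

-54.9 dBu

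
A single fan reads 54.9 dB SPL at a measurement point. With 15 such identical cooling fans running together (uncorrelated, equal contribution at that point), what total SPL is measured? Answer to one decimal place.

15 equal incoherent sources raise the level by 10·log₁₀(15) = 11.76 dB.
L_total = 54.9 + 11.76 = 66.7 dB SPL.

66.7 dB SPL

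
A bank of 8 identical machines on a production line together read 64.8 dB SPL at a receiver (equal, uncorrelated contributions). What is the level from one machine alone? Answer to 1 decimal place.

8 equal incoherent sources add 10·log₁₀(8) = 9.03 dB over one source.
L_one = 64.8 − 9.03 = 55.8 dB SPL.

55.8 dB SPL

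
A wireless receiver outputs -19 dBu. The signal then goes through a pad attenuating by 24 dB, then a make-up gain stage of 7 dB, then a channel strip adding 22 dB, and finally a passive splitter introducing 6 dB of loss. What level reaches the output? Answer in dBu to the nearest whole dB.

-20 dBu

Gain stages sum in dB:
-19 − 24 + 7 + 22 − 6 = -20 dBu.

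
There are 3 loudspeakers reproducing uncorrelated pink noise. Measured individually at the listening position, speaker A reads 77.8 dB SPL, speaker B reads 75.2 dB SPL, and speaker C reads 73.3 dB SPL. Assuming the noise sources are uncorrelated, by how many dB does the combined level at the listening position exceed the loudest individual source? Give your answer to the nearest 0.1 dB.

Uncorrelated sources add in intensity (power), not in dB.
L_total = 10·log₁₀(10^(77.8/10) + 10^(75.2/10) + 10^(73.3/10)) = 80.60 dB SPL.
Excess over the loudest (77.8 dB): 80.60 − 77.8 = 2.8 dB.

2.8 dB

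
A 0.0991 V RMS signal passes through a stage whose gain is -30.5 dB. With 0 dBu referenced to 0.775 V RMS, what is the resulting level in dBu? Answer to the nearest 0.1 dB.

-48.4 dBu

Input level: 20·log₁₀(0.0991/0.775) = -17.86 dBu.
Output: -17.86 − 30.5 = -48.4 dBu.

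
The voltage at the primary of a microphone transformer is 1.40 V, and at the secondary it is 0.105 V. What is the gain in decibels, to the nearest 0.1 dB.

For a voltage ratio, dB = 20·log₁₀(V₂/V₁).
20·log₁₀(0.105/1.40) = 20·log₁₀(0.07500) = -22.5 dB.

-22.5 dB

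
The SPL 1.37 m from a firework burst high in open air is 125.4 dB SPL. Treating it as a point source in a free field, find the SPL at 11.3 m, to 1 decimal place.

107.1 dB SPL

For a point source in a free field, ΔL = −20·log₁₀(d₂/d₁).
ΔL = −20·log₁₀(11.3/1.37) = -18.33 dB, so L₂ = 125.4 + (-18.33) = 107.1 dB SPL.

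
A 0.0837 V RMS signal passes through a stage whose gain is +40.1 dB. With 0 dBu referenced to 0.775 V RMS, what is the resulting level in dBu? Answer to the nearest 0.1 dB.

+20.8 dBu

Input level: 20·log₁₀(0.0837/0.775) = -19.33 dBu.
Output: -19.33 + 40.1 = +20.8 dBu.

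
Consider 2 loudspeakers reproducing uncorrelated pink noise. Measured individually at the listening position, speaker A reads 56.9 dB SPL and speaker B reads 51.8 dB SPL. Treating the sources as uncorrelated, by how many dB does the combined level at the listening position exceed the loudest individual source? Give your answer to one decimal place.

Uncorrelated sources add in intensity (power), not in dB.
L_total = 10·log₁₀(10^(56.9/10) + 10^(51.8/10)) = 58.07 dB SPL.
Excess over the loudest (56.9 dB): 58.07 − 56.9 = 1.2 dB.

1.2 dB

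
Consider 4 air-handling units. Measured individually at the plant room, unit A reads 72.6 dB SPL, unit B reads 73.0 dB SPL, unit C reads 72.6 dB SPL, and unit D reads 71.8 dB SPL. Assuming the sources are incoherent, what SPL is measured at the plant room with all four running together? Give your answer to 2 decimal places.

Incoherent sources sum as intensities:
L_total = 10·log₁₀(10^(72.6/10) + 10^(73.0/10) + 10^(72.6/10) + 10^(71.8/10)) = 10·log₁₀(71480000) = 78.54 dB SPL.

78.54 dB SPL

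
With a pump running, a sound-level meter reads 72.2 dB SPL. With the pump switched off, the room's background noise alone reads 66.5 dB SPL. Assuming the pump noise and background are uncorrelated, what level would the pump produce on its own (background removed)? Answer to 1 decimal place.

70.8 dB SPL

Background correction is a power subtraction:
L_src = 10·log₁₀(10^(72.2/10) − 10^(66.5/10)) = 10·log₁₀(12130000) = 70.8 dB SPL.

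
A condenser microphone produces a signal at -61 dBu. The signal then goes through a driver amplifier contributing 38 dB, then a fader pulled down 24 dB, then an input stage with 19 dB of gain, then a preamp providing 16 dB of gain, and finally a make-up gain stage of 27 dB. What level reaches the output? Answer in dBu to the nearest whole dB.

+15 dBu

Cascaded gains and losses add directly in dB.
-61 + 38 − 24 + 19 + 16 + 27 = +15 dBu.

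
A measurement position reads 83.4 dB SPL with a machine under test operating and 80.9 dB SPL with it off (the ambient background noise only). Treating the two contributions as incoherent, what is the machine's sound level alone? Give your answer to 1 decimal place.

Subtract intensities: L_src = 10·log₁₀(10^(L_total/10) − 10^(L_bg/10)).
L_src = 10·log₁₀(10^(83.4/10) − 10^(80.9/10)) = 10·log₁₀(95750000) = 79.8 dB SPL.

79.8 dB SPL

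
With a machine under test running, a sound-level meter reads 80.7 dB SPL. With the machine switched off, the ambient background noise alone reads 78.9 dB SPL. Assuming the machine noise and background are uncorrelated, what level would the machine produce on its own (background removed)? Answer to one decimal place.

Remove the background by subtracting linear intensities:
L_src = 10·log₁₀(10^(80.7/10) − 10^(78.9/10)) = 10·log₁₀(39870000) = 76.0 dB SPL.

76.0 dB SPL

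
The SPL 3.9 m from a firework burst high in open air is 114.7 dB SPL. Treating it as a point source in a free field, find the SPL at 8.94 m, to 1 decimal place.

107.5 dB SPL

For a point source in a free field, ΔL = −20·log₁₀(d₂/d₁).
ΔL = −20·log₁₀(8.94/3.9) = -7.21 dB, so L₂ = 114.7 + (-7.21) = 107.5 dB SPL.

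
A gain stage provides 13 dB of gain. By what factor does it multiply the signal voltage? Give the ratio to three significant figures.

4.47

Voltage ratio = 10^(dB/20).
10^(13/20) = 10^(0.6500) = 4.47.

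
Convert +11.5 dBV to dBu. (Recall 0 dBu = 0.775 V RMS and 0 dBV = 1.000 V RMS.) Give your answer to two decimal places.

The offset between the scales is 20·log₁₀(0.775/1.000) = −2.214 dB.
So dBu = +11.5 + 2.214 = +13.71 dBu.

+13.71 dBu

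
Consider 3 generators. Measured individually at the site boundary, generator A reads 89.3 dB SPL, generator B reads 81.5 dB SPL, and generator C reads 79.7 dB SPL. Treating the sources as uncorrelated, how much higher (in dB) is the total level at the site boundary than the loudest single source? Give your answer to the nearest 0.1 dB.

Incoherent sources sum as intensities:
L_total = 10·log₁₀(10^(89.3/10) + 10^(81.5/10) + 10^(79.7/10)) = 90.36 dB SPL.
Excess over the loudest (89.3 dB): 90.36 − 89.3 = 1.1 dB.

1.1 dB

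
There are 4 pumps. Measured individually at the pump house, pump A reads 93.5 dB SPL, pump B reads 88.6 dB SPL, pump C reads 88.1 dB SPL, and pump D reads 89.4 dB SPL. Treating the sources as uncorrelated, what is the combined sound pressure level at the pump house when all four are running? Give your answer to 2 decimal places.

Uncorrelated sources add in intensity (power), not in dB.
L_total = 10·log₁₀(10^(93.5/10) + 10^(88.6/10) + 10^(88.1/10) + 10^(89.4/10)) = 10·log₁₀(4480000000) = 96.51 dB SPL.

96.51 dB SPL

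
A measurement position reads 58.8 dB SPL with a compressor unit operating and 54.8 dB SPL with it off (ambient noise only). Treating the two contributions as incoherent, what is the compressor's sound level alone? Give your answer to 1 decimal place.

Background correction is a power subtraction:
L_src = 10·log₁₀(10^(58.8/10) − 10^(54.8/10)) = 10·log₁₀(456600) = 56.6 dB SPL.

56.6 dB SPL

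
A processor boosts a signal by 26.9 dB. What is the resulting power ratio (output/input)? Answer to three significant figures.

490

Power ratio = 10^(dB/10).
10^(26.9/10) = 10^(2.690) = 490.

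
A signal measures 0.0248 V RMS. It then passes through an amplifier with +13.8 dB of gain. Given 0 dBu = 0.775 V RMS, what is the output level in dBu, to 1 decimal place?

-16.1 dBu

Input level: 20·log₁₀(0.0248/0.775) = -29.90 dBu.
Output: -29.90 + 13.8 = -16.1 dBu.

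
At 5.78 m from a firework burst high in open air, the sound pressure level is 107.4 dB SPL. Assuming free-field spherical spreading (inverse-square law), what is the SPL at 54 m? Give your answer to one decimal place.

For a point source in a free field, ΔL = −20·log₁₀(d₂/d₁).
ΔL = −20·log₁₀(54/5.78) = -19.41 dB, so L₂ = 107.4 + (-19.41) = 88.0 dB SPL.

88.0 dB SPL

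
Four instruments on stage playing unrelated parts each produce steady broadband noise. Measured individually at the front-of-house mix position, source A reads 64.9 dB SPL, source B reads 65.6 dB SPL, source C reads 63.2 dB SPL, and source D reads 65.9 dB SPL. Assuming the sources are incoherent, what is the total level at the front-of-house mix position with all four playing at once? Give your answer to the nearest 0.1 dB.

Add the sources as powers (linear), then convert back to dB:
L_total = 10·log₁₀(10^(64.9/10) + 10^(65.6/10) + 10^(63.2/10) + 10^(65.9/10)) = 10·log₁₀(12700000) = 71.0 dB SPL.

71.0 dB SPL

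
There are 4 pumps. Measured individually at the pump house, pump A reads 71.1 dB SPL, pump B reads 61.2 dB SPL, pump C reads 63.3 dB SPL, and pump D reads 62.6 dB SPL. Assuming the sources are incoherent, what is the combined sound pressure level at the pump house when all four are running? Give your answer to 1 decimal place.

72.6 dB SPL

Uncorrelated sources add in intensity (power), not in dB.
L_total = 10·log₁₀(10^(71.1/10) + 10^(61.2/10) + 10^(63.3/10) + 10^(62.6/10)) = 10·log₁₀(18160000) = 72.6 dB SPL.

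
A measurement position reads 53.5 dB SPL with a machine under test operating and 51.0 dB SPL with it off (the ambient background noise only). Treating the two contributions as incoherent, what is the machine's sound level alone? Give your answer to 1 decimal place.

Remove the background by subtracting linear intensities:
L_src = 10·log₁₀(10^(53.5/10) − 10^(51.0/10)) = 10·log₁₀(97980) = 49.9 dB SPL.

49.9 dB SPL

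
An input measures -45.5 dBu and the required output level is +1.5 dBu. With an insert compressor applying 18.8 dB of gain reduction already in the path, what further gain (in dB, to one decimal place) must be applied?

65.8 dB

The required make-up gain is the shortfall in the dB sum.
G = +1.5 − (-45.5) + 18.8 = 65.8 dB.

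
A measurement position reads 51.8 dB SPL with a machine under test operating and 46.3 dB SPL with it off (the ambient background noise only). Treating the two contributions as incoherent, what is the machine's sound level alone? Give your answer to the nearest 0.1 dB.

Background correction is a power subtraction:
L_src = 10·log₁₀(10^(51.8/10) − 10^(46.3/10)) = 10·log₁₀(108700) = 50.4 dB SPL.

50.4 dB SPL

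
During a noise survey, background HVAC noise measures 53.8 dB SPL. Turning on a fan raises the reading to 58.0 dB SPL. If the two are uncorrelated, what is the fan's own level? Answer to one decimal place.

Remove the background by subtracting linear intensities:
L_src = 10·log₁₀(10^(58.0/10) − 10^(53.8/10)) = 10·log₁₀(391100) = 55.9 dB SPL.

55.9 dB SPL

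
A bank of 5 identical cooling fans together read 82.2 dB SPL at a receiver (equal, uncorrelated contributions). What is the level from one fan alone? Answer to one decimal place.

75.2 dB SPL

5 equal incoherent sources add 10·log₁₀(5) = 6.99 dB over one source.
L_one = 82.2 − 6.99 = 75.2 dB SPL.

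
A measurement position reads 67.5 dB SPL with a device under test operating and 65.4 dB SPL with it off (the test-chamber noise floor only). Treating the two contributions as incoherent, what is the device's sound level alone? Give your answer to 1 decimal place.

Remove the background by subtracting linear intensities:
L_src = 10·log₁₀(10^(67.5/10) − 10^(65.4/10)) = 10·log₁₀(2156000) = 63.3 dB SPL.

63.3 dB SPL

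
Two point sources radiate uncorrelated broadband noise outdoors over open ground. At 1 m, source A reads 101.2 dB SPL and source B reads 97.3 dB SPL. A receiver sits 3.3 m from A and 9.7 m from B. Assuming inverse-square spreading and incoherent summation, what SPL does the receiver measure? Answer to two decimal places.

91.03 dB SPL

At the listener: L_A = 101.2 − 20·log₁₀(3.3) = 90.830 dB; L_B = 97.3 − 20·log₁₀(9.7) = 77.565 dB.
Combined: 10·log₁₀(10^(90.830/10)+10^(77.565/10)) = 91.03 dB SPL.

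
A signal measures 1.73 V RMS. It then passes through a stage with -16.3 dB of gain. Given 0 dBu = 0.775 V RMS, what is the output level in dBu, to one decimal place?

-9.3 dBu

Input level: 20·log₁₀(1.73/0.775) = 6.97 dBu.
Output: 6.97 − 16.3 = -9.3 dBu.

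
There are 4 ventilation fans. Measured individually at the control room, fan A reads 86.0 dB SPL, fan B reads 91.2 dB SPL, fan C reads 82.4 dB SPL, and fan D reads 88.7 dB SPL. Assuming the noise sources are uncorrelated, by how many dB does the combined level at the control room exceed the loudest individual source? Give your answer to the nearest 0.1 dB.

3.0 dB

Add the sources as powers (linear), then convert back to dB:
L_total = 10·log₁₀(10^(86.0/10) + 10^(91.2/10) + 10^(82.4/10) + 10^(88.7/10)) = 94.20 dB SPL.
Excess over the loudest (91.2 dB): 94.20 − 91.2 = 3.0 dB.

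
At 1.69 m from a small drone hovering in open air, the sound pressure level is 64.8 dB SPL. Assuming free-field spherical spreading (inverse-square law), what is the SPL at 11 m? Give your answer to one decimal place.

48.5 dB SPL

Inverse-square spreading gives ΔL = −20·log₁₀(d₂/d₁).
ΔL = −20·log₁₀(11/1.69) = -16.27 dB, so L₂ = 64.8 + (-16.27) = 48.5 dB SPL.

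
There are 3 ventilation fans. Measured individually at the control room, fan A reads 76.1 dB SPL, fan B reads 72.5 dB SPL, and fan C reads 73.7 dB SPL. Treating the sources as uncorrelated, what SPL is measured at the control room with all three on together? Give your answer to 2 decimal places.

79.14 dB SPL

Incoherent sources sum as intensities:
L_total = 10·log₁₀(10^(76.1/10) + 10^(72.5/10) + 10^(73.7/10)) = 10·log₁₀(81960000) = 79.14 dB SPL.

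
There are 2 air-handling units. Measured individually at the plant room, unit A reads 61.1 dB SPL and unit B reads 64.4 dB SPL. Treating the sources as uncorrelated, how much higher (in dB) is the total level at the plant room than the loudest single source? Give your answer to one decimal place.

Add the sources as powers (linear), then convert back to dB:
L_total = 10·log₁₀(10^(61.1/10) + 10^(64.4/10)) = 66.07 dB SPL.
Excess over the loudest (64.4 dB): 66.07 − 64.4 = 1.7 dB.

1.7 dB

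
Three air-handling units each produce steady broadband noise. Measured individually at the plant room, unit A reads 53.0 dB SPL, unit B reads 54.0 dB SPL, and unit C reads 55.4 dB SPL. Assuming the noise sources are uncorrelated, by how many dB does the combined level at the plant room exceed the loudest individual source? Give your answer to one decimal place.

Incoherent sources sum as intensities:
L_total = 10·log₁₀(10^(53.0/10) + 10^(54.0/10) + 10^(55.4/10)) = 59.02 dB SPL.
Excess over the loudest (55.4 dB): 59.02 − 55.4 = 3.6 dB.

3.6 dB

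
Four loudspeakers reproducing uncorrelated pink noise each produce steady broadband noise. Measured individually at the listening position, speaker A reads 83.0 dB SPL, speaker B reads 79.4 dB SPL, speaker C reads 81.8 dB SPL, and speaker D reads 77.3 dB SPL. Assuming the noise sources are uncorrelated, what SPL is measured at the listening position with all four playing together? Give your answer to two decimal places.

Incoherent sources sum as intensities:
L_total = 10·log₁₀(10^(83.0/10) + 10^(79.4/10) + 10^(81.8/10) + 10^(77.3/10)) = 10·log₁₀(491700000) = 86.92 dB SPL.

86.92 dB SPL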